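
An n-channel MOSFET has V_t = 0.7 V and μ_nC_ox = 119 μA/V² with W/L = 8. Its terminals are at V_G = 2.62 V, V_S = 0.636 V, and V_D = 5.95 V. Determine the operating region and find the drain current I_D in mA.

Saturation; I_D = 0.785 mA

V_GS = V_G − V_S = 2.62 − 0.636 = 1.98 V; V_DS = V_D − V_S = 5.95 − 0.636 = 5.31 V.
k_n = μ_nC_ox · (W/L) = 0.952 mA/V².
V_ov = V_GS − V_t = 1.98 − 0.7 = 1.28 V.
Since V_DS = 5.31 V ≥ V_ov = 1.28 V, the device is in saturation.
I_D = ½ k_n V_ov² = 0.5 × 0.952 × 1.28² = 0.785 mA.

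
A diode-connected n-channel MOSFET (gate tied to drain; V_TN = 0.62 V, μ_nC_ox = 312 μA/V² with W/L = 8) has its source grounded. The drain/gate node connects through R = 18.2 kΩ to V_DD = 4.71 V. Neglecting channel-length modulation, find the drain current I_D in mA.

I_D = 0.203 mA

With gate tied to drain, V_GS = V_DS ≥ V_GS − V_TN, so the device is in saturation.
k_n = μ_nC_ox · (W/L) = 2.496 mA/V².
KCL at the drain: ½ k_n (V_GS − V_TN)² = (V_DD − V_GS)/R.
Let x = V_GS − 0.62. Then 22.7 x² + x − 4.09 = 0, giving x = 0.403 V (positive root), so V_GS = 1.02 V.
I_D = (V_DD − V_GS)/R = (4.71 − 1.02) / 18.2 = 0.203 mA.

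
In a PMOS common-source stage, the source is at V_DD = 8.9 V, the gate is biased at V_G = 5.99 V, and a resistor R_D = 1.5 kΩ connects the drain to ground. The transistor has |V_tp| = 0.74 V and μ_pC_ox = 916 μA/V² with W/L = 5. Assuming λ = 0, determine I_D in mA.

I_D = 5.50 mA

V_SG = V_DD − V_G = 8.9 − 5.99 = 2.91 V, so V_ov = 2.91 − 0.74 = 2.17 V.
k_p = μ_pC_ox · (W/L) = 4.58 mA/V².
Assume saturation: I_D = ½ k_p V_ov² = 0.5 × 4.58 × 2.17² = 10.8 mA, giving V_SD = V_DD − I_D R_D = 8.9 − 10.8 × 1.5 = -7.28 V.
But -7.28 V < V_ov = 2.17 V, so the device is actually in triode.
In triode I_D = k_p[V_ov V_SD − ½ V_SD²] and I_D = (V_DD − V_SD)/R_D. Equating: 3.44 V_SD² − 15.91 V_SD + 8.9 = 0, giving V_SD = 0.651 V (the root below V_ov).
I_D = (8.9 − 0.651) / 1.5 = 5.5 mA.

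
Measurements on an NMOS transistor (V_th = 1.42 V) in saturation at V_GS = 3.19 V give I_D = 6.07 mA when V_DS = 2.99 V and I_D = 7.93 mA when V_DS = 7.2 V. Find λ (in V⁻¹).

λ = 0.0930 V⁻¹

With V_GS fixed, I_D ∝ (1 + λ V_DS) in saturation, so I_D2/I_D1 = (1 + λ V_DS2)/(1 + λ V_DS1).
7.93/6.07 = 1.306 = (1 + 7.2 λ)/(1 + 2.99 λ).
Solving: λ (I_D1 V_DS2 − I_D2 V_DS1) = I_D2 − I_D1, so λ = (7.93 − 6.07) / (6.07 × 7.2 − 7.93 × 2.99) = 1.86 / 20 = 0.093 V⁻¹.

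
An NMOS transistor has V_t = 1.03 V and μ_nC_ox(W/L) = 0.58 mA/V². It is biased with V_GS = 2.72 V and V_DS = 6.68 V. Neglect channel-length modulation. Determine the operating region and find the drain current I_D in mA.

Saturation; I_D = 0.828 mA

V_ov = V_GS − V_t = 2.72 − 1.03 = 1.69 V.
Since V_DS = 6.68 V ≥ V_ov = 1.69 V, the device is in saturation.
I_D = ½ k_n V_ov² = 0.5 × 0.58 × 1.69² = 0.828 mA.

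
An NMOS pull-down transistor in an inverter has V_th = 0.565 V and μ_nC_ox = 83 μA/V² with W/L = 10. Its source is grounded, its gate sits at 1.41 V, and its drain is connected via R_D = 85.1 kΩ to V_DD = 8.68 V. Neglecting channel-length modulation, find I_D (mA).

V_GS = V_G = 1.41 V, so V_ov = 1.41 − 0.565 = 0.845 V.
k_n = μ_nC_ox · (W/L) = 0.83 mA/V².
Assume saturation: I_D = ½ k_n V_ov² = 0.5 × 0.83 × 0.845² = 0.296 mA, giving V_DS = V_DD − I_D R_D = 8.68 − 0.296 × 85.1 = -16.5 V.
But -16.5 V < V_ov = 0.845 V, so the device is actually in triode.
In triode I_D = k_n[V_ov V_DS − ½ V_DS²] and I_D = (V_DD − V_DS)/R_D. Equating: 35.3 V_DS² − 60.68 V_DS + 8.68 = 0, giving V_DS = 0.157 V (the root below V_ov).
I_D = (8.68 − 0.157) / 85.1 = 0.1 mA.

I_D = 0.100 mA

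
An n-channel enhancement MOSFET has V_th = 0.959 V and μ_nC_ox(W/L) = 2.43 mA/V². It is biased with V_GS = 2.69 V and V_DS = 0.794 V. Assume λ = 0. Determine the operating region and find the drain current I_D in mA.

V_ov = V_GS − V_th = 2.69 − 0.959 = 1.73 V.
Since V_DS = 0.794 V < V_ov = 1.73 V, the device is in the triode region.
I_D = k_n [V_ov · V_DS − ½ V_DS²] = 2.43 × [1.73 × 0.794 − 0.5 × 0.794²] = 2.57 mA.

Triode; I_D = 2.57 mA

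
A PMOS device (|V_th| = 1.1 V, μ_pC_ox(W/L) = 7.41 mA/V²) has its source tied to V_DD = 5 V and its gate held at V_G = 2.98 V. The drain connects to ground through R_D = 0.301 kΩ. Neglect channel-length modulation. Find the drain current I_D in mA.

I_D = 3.14 mA

V_SG = V_DD − V_G = 5 − 2.98 = 2.02 V, so V_ov = 2.02 − 1.1 = 0.92 V.
Assume saturation: I_D = ½ k_p V_ov² = 0.5 × 7.41 × 0.92² = 3.14 mA, giving V_SD = V_DD − I_D R_D = 5 − 3.14 × 0.301 = 4.06 V.
V_SD = 4.06 V ≥ V_ov = 0.92 V, confirming saturation.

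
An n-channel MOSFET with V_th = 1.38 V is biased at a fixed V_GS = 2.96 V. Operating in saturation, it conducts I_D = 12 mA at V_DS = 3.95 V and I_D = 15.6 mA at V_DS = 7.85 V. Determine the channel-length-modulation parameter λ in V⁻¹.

With V_GS fixed, I_D ∝ (1 + λ V_DS) in saturation, so I_D2/I_D1 = (1 + λ V_DS2)/(1 + λ V_DS1).
15.6/12 = 1.3 = (1 + 7.85 λ)/(1 + 3.95 λ).
Solving: λ (I_D1 V_DS2 − I_D2 V_DS1) = I_D2 − I_D1, so λ = (15.6 − 12) / (12 × 7.85 − 15.6 × 3.95) = 3.6 / 32.6 = 0.11 V⁻¹.

λ = 0.110 V⁻¹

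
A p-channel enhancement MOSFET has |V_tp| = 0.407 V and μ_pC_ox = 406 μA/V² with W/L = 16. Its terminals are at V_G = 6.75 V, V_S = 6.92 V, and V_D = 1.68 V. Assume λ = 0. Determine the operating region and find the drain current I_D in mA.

V_SG = V_S − V_G = 6.92 − 6.75 = 0.17 V; V_SD = V_S − V_D = 6.92 − 1.68 = 5.24 V.
V_SG = 0.17 V < |V_tp| = 0.407 V, so the transistor is in cutoff.

Cutoff; I_D = 0 mA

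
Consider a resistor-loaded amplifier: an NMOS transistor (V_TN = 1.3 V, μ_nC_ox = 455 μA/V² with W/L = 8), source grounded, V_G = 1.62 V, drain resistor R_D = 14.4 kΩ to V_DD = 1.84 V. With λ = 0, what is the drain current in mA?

V_GS = V_G = 1.62 V, so V_ov = 1.62 − 1.3 = 0.32 V.
k_n = μ_nC_ox · (W/L) = 3.64 mA/V².
Assume saturation: I_D = ½ k_n V_ov² = 0.5 × 3.64 × 0.32² = 0.186 mA, giving V_DS = V_DD − I_D R_D = 1.84 − 0.186 × 14.4 = -0.844 V.
But -0.844 V < V_ov = 0.32 V, so the device is actually in triode.
In triode I_D = k_n[V_ov V_DS − ½ V_DS²] and I_D = (V_DD − V_DS)/R_D. Equating: 26.2 V_DS² − 17.77 V_DS + 1.84 = 0, giving V_DS = 0.127 V (the root below V_ov).
I_D = (1.84 − 0.127) / 14.4 = 0.119 mA.

I_D = 0.119 mA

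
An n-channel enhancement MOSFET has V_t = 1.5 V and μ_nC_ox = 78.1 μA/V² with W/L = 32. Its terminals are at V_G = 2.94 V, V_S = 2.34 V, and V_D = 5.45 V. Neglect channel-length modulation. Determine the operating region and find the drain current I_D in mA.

V_GS = V_G − V_S = 2.94 − 2.34 = 0.6 V; V_DS = V_D − V_S = 5.45 − 2.34 = 3.11 V.
V_GS = 0.6 V < V_t = 1.5 V, so the transistor is in cutoff.

Cutoff; I_D = 0 mA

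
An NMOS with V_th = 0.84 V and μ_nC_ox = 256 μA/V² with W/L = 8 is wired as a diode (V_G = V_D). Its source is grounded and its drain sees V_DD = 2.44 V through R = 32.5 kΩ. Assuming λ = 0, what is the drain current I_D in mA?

With gate tied to drain, V_GS = V_DS ≥ V_GS − V_th, so the device is in saturation.
k_n = μ_nC_ox · (W/L) = 2.048 mA/V².
KCL at the drain: ½ k_n (V_GS − V_th)² = (V_DD − V_GS)/R.
Let x = V_GS − 0.84. Then 33.3 x² + x − 1.6 = 0, giving x = 0.205 V (positive root), so V_GS = 1.04 V.
I_D = (V_DD − V_GS)/R = (2.44 − 1.04) / 32.5 = 0.0429 mA.

I_D = 0.0429 mA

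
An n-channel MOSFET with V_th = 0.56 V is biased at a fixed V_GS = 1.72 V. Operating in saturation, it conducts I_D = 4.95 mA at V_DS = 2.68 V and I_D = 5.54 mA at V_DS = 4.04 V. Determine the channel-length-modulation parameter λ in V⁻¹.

λ = 0.115 V⁻¹

With V_GS fixed, I_D ∝ (1 + λ V_DS) in saturation, so I_D2/I_D1 = (1 + λ V_DS2)/(1 + λ V_DS1).
5.54/4.95 = 1.119 = (1 + 4.04 λ)/(1 + 2.68 λ).
Solving: λ (I_D1 V_DS2 − I_D2 V_DS1) = I_D2 − I_D1, so λ = (5.54 − 4.95) / (4.95 × 4.04 − 5.54 × 2.68) = 0.59 / 5.15 = 0.115 V⁻¹.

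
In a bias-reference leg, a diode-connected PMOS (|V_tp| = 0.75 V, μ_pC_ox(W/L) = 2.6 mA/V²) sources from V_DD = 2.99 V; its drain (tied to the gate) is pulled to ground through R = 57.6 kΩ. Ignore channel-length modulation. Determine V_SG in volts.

V_SG = 0.916 V

With gate tied to drain, V_SG = V_SD ≥ V_SG − |V_tp|, so the device is in saturation.
KCL at the drain: ½ k_p (V_SG − |V_tp|)² = (V_DD − V_SG)/R.
Let x = V_SG − 0.75. Then 74.9 x² + x − 2.24 = 0, giving x = 0.166 V (positive root), so V_SG = 0.916 V.
I_D = (V_DD − V_SG)/R = (2.99 − 0.916) / 57.6 = 0.036 mA.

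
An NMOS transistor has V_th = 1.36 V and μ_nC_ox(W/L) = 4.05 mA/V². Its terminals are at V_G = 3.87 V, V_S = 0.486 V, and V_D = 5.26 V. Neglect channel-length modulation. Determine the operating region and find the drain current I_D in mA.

V_GS = V_G − V_S = 3.87 − 0.486 = 3.38 V; V_DS = V_D − V_S = 5.26 − 0.486 = 4.77 V.
V_ov = V_GS − V_th = 3.38 − 1.36 = 2.02 V.
Since V_DS = 4.77 V ≥ V_ov = 2.02 V, the device is in saturation.
I_D = ½ k_n V_ov² = 0.5 × 4.05 × 2.02² = 8.3 mA.

Saturation; I_D = 8.30 mA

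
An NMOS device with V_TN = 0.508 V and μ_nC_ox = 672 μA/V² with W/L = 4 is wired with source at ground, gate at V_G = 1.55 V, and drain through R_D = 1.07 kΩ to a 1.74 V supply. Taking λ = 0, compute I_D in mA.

I_D = 1.12 mA

V_GS = V_G = 1.55 V, so V_ov = 1.55 − 0.508 = 1.04 V.
k_n = μ_nC_ox · (W/L) = 2.688 mA/V².
Assume saturation: I_D = ½ k_n V_ov² = 0.5 × 2.688 × 1.04² = 1.46 mA, giving V_DS = V_DD − I_D R_D = 1.74 − 1.46 × 1.07 = 0.179 V.
But 0.179 V < V_ov = 1.04 V, so the device is actually in triode.
In triode I_D = k_n[V_ov V_DS − ½ V_DS²] and I_D = (V_DD − V_DS)/R_D. Equating: 1.44 V_DS² − 3.997 V_DS + 1.74 = 0, giving V_DS = 0.54 V (the root below V_ov).
I_D = (1.74 − 0.54) / 1.07 = 1.12 mA.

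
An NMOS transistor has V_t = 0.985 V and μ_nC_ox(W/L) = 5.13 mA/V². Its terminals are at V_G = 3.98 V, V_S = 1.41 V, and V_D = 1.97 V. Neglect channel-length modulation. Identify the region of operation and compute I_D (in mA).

V_GS = V_G − V_S = 3.98 − 1.41 = 2.57 V; V_DS = V_D − V_S = 1.97 − 1.41 = 0.56 V.
V_ov = V_GS − V_t = 2.57 − 0.985 = 1.59 V.
Since V_DS = 0.56 V < V_ov = 1.59 V, the device is in the triode region.
I_D = k_n [V_ov · V_DS − ½ V_DS²] = 5.13 × [1.59 × 0.56 − 0.5 × 0.56²] = 3.75 mA.

Triode; I_D = 3.75 mA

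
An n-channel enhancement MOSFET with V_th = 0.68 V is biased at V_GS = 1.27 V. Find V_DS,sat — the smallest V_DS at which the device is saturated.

V_DS,sat = 0.590 V

The boundary between triode and saturation is V_DS = V_GS − V_th = V_ov.
V_ov = 1.27 − 0.68 = 0.59 V.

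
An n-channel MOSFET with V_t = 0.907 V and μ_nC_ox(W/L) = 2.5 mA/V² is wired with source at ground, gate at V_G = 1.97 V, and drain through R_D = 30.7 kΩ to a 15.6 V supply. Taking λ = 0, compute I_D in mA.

I_D = 0.501 mA

V_GS = V_G = 1.97 V, so V_ov = 1.97 − 0.907 = 1.06 V.
Assume saturation: I_D = ½ k_n V_ov² = 0.5 × 2.5 × 1.06² = 1.41 mA, giving V_DS = V_DD − I_D R_D = 15.6 − 1.41 × 30.7 = -27.8 V.
But -27.8 V < V_ov = 1.06 V, so the device is actually in triode.
In triode I_D = k_n[V_ov V_DS − ½ V_DS²] and I_D = (V_DD − V_DS)/R_D. Equating: 38.4 V_DS² − 82.59 V_DS + 15.6 = 0, giving V_DS = 0.209 V (the root below V_ov).
I_D = (15.6 − 0.209) / 30.7 = 0.501 mA.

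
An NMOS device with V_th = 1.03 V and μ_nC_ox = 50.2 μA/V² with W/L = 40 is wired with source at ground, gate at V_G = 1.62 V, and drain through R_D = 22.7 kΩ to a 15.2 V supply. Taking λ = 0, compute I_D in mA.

V_GS = V_G = 1.62 V, so V_ov = 1.62 − 1.03 = 0.59 V.
k_n = μ_nC_ox · (W/L) = 2.008 mA/V².
Assume saturation: I_D = ½ k_n V_ov² = 0.5 × 2.008 × 0.59² = 0.349 mA, giving V_DS = V_DD − I_D R_D = 15.2 − 0.349 × 22.7 = 7.27 V.
V_DS = 7.27 V ≥ V_ov = 0.59 V, confirming saturation.

I_D = 0.349 mA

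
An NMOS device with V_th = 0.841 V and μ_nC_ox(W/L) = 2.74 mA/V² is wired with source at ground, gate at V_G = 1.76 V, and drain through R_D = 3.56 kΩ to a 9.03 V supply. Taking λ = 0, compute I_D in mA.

I_D = 1.16 mA

V_GS = V_G = 1.76 V, so V_ov = 1.76 − 0.841 = 0.919 V.
Assume saturation: I_D = ½ k_n V_ov² = 0.5 × 2.74 × 0.919² = 1.16 mA, giving V_DS = V_DD − I_D R_D = 9.03 − 1.16 × 3.56 = 4.91 V.
V_DS = 4.91 V ≥ V_ov = 0.919 V, confirming saturation.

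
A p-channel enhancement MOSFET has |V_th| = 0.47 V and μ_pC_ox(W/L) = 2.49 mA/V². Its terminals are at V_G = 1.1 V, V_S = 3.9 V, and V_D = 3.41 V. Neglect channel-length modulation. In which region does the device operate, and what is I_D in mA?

Triode; I_D = 2.54 mA

V_SG = V_S − V_G = 3.9 − 1.1 = 2.8 V; V_SD = V_S − V_D = 3.9 − 3.41 = 0.49 V.
V_ov = V_SG − |V_th| = 2.8 − 0.47 = 2.33 V.
Since V_SD = 0.49 V < V_ov = 2.33 V, the device is in the triode region.
I_D = k_p [V_ov · V_SD − ½ V_SD²] = 2.49 × [2.33 × 0.49 − 0.5 × 0.49²] = 2.54 mA.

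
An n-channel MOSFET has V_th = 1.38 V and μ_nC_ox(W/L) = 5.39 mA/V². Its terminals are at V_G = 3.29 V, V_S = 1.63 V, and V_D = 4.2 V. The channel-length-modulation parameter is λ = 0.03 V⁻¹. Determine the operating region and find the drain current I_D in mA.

V_GS = V_G − V_S = 3.29 − 1.63 = 1.66 V; V_DS = V_D − V_S = 4.2 − 1.63 = 2.57 V.
V_ov = V_GS − V_th = 1.66 − 1.38 = 0.28 V.
Since V_DS = 2.57 V ≥ V_ov = 0.28 V, the device is in saturation.
I_D = ½ k_n V_ov² (1 + λ V_DS) = 0.5 × 5.39 × 0.28² × (1 + 0.03 × 2.57) = 0.228 mA.

Saturation; I_D = 0.228 mA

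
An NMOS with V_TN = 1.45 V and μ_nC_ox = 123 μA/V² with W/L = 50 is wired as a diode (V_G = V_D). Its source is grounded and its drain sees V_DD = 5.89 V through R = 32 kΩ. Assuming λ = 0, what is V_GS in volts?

With gate tied to drain, V_GS = V_DS ≥ V_GS − V_TN, so the device is in saturation.
k_n = μ_nC_ox · (W/L) = 6.15 mA/V².
KCL at the drain: ½ k_n (V_GS − V_TN)² = (V_DD − V_GS)/R.
Let x = V_GS − 1.45. Then 98.4 x² + x − 4.44 = 0, giving x = 0.207 V (positive root), so V_GS = 1.66 V.
I_D = (V_DD − V_GS)/R = (5.89 − 1.66) / 32 = 0.132 mA.

V_GS = 1.66 V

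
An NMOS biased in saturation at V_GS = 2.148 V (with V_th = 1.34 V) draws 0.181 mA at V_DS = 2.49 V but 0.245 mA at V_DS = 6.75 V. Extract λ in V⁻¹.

With V_GS fixed, I_D ∝ (1 + λ V_DS) in saturation, so I_D2/I_D1 = (1 + λ V_DS2)/(1 + λ V_DS1).
0.245/0.181 = 1.354 = (1 + 6.75 λ)/(1 + 2.49 λ).
Solving: λ (I_D1 V_DS2 − I_D2 V_DS1) = I_D2 − I_D1, so λ = (0.245 − 0.181) / (0.181 × 6.75 − 0.245 × 2.49) = 0.064 / 0.612 = 0.105 V⁻¹.

λ = 0.105 V⁻¹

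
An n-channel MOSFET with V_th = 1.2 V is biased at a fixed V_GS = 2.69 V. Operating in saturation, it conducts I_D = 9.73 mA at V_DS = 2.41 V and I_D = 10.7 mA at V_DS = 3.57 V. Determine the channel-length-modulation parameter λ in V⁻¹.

λ = 0.108 V⁻¹

With V_GS fixed, I_D ∝ (1 + λ V_DS) in saturation, so I_D2/I_D1 = (1 + λ V_DS2)/(1 + λ V_DS1).
10.7/9.73 = 1.1 = (1 + 3.57 λ)/(1 + 2.41 λ).
Solving: λ (I_D1 V_DS2 − I_D2 V_DS1) = I_D2 − I_D1, so λ = (10.7 − 9.73) / (9.73 × 3.57 − 10.7 × 2.41) = 0.97 / 8.95 = 0.108 V⁻¹.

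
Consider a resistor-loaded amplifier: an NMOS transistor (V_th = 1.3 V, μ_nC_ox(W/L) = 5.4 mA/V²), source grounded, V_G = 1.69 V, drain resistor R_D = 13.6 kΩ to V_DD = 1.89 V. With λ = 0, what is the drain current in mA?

V_GS = V_G = 1.69 V, so V_ov = 1.69 − 1.3 = 0.39 V.
Assume saturation: I_D = ½ k_n V_ov² = 0.5 × 5.4 × 0.39² = 0.411 mA, giving V_DS = V_DD − I_D R_D = 1.89 − 0.411 × 13.6 = -3.7 V.
But -3.7 V < V_ov = 0.39 V, so the device is actually in triode.
In triode I_D = k_n[V_ov V_DS − ½ V_DS²] and I_D = (V_DD − V_DS)/R_D. Equating: 36.7 V_DS² − 29.64 V_DS + 1.89 = 0, giving V_DS = 0.0698 V (the root below V_ov).
I_D = (1.89 − 0.0698) / 13.6 = 0.134 mA.

I_D = 0.134 mA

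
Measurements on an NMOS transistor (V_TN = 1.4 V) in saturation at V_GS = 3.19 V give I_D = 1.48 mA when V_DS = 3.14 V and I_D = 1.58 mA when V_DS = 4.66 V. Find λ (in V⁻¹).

With V_GS fixed, I_D ∝ (1 + λ V_DS) in saturation, so I_D2/I_D1 = (1 + λ V_DS2)/(1 + λ V_DS1).
1.58/1.48 = 1.068 = (1 + 4.66 λ)/(1 + 3.14 λ).
Solving: λ (I_D1 V_DS2 − I_D2 V_DS1) = I_D2 − I_D1, so λ = (1.58 − 1.48) / (1.48 × 4.66 − 1.58 × 3.14) = 0.1 / 1.94 = 0.0517 V⁻¹.

λ = 0.0517 V⁻¹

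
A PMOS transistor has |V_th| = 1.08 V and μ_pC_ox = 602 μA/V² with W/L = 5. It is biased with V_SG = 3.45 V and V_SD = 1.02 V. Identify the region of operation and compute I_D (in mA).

Triode; I_D = 5.71 mA

k_p = μ_pC_ox · (W/L) = 3.01 mA/V².
V_ov = V_SG − |V_th| = 3.45 − 1.08 = 2.37 V.
Since V_SD = 1.02 V < V_ov = 2.37 V, the device is in the triode region.
I_D = k_p [V_ov · V_SD − ½ V_SD²] = 3.01 × [2.37 × 1.02 − 0.5 × 1.02²] = 5.71 mA.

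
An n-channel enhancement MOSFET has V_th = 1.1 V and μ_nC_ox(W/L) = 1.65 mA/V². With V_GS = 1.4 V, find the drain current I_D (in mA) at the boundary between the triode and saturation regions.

I_D = 0.0742 mA

At the boundary V_DS = V_ov = V_GS − V_th = 1.4 − 1.1 = 0.3 V.
I_D = ½ k_n V_ov² = 0.5 × 1.65 × 0.3² = 0.0742 mA.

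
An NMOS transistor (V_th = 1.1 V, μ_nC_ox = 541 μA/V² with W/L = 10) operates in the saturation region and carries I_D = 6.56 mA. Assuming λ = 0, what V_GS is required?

V_GS = 2.66 V

k_n = μ_nC_ox · (W/L) = 5.41 mA/V².
In saturation I_D = ½ k_n (V_GS − V_th)², so V_GS − V_th = √(2 I_D / k_n) = √(2 × 6.56 / 5.41) = 1.56 V.
V_GS = 1.1 + 1.56 = 2.66 V.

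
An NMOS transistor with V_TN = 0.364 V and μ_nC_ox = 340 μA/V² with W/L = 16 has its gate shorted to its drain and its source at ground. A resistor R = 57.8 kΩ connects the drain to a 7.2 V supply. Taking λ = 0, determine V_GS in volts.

V_GS = 0.569 V

With gate tied to drain, V_GS = V_DS ≥ V_GS − V_TN, so the device is in saturation.
k_n = μ_nC_ox · (W/L) = 5.44 mA/V².
KCL at the drain: ½ k_n (V_GS − V_TN)² = (V_DD − V_GS)/R.
Let x = V_GS − 0.364. Then 157 x² + x − 6.836 = 0, giving x = 0.205 V (positive root), so V_GS = 0.569 V.
I_D = (V_DD − V_GS)/R = (7.2 − 0.569) / 57.8 = 0.115 mA.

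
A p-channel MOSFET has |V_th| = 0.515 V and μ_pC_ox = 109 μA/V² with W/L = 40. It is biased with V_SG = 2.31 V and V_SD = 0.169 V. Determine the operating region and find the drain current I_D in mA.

Triode; I_D = 1.26 mA

k_p = μ_pC_ox · (W/L) = 4.36 mA/V².
V_ov = V_SG − |V_th| = 2.31 − 0.515 = 1.79 V.
Since V_SD = 0.169 V < V_ov = 1.79 V, the device is in the triode region.
I_D = k_p [V_ov · V_SD − ½ V_SD²] = 4.36 × [1.79 × 0.169 − 0.5 × 0.169²] = 1.26 mA.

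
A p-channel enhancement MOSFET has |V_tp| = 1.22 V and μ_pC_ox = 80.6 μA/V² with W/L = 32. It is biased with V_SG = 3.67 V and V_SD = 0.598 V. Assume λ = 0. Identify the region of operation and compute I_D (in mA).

Triode; I_D = 3.32 mA

k_p = μ_pC_ox · (W/L) = 2.579 mA/V².
V_ov = V_SG − |V_tp| = 3.67 − 1.22 = 2.45 V.
Since V_SD = 0.598 V < V_ov = 2.45 V, the device is in the triode region.
I_D = k_p [V_ov · V_SD − ½ V_SD²] = 2.579 × [2.45 × 0.598 − 0.5 × 0.598²] = 3.32 mA.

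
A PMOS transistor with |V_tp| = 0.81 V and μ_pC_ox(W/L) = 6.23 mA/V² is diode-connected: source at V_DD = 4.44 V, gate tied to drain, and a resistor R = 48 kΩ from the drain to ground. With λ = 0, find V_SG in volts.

With gate tied to drain, V_SG = V_SD ≥ V_SG − |V_tp|, so the device is in saturation.
KCL at the drain: ½ k_p (V_SG − |V_tp|)² = (V_DD − V_SG)/R.
Let x = V_SG − 0.81. Then 150 x² + x − 3.63 = 0, giving x = 0.153 V (positive root), so V_SG = 0.963 V.
I_D = (V_DD − V_SG)/R = (4.44 − 0.963) / 48 = 0.0724 mA.

V_SG = 0.963 V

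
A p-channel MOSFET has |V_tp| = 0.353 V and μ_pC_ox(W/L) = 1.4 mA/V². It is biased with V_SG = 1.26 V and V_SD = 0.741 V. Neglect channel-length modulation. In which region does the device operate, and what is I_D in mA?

V_ov = V_SG − |V_tp| = 1.26 − 0.353 = 0.907 V.
Since V_SD = 0.741 V < V_ov = 0.907 V, the device is in the triode region.
I_D = k_p [V_ov · V_SD − ½ V_SD²] = 1.4 × [0.907 × 0.741 − 0.5 × 0.741²] = 0.557 mA.

Triode; I_D = 0.557 mA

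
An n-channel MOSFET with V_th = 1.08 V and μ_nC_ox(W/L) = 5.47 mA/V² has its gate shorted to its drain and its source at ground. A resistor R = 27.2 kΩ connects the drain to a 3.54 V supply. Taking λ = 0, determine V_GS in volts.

V_GS = 1.26 V

With gate tied to drain, V_GS = V_DS ≥ V_GS − V_th, so the device is in saturation.
KCL at the drain: ½ k_n (V_GS − V_th)² = (V_DD − V_GS)/R.
Let x = V_GS − 1.08. Then 74.4 x² + x − 2.46 = 0, giving x = 0.175 V (positive root), so V_GS = 1.26 V.
I_D = (V_DD − V_GS)/R = (3.54 − 1.26) / 27.2 = 0.084 mA.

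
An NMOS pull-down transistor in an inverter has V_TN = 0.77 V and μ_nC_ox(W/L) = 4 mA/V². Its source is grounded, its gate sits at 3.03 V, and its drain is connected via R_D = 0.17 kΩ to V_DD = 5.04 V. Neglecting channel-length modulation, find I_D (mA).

I_D = 10.2 mA

V_GS = V_G = 3.03 V, so V_ov = 3.03 − 0.77 = 2.26 V.
Assume saturation: I_D = ½ k_n V_ov² = 0.5 × 4 × 2.26² = 10.2 mA, giving V_DS = V_DD − I_D R_D = 5.04 − 10.2 × 0.17 = 3.3 V.
V_DS = 3.3 V ≥ V_ov = 2.26 V, confirming saturation.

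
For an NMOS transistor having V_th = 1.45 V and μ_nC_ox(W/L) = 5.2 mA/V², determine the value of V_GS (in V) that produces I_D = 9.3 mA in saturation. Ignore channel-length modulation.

In saturation I_D = ½ k_n (V_GS − V_th)², so V_GS − V_th = √(2 I_D / k_n) = √(2 × 9.3 / 5.2) = 1.89 V.
V_GS = 1.45 + 1.89 = 3.34 V.

V_GS = 3.34 V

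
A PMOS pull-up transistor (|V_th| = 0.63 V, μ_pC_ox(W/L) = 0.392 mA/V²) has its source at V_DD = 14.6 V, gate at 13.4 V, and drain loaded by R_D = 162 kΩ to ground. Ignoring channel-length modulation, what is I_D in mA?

V_SG = V_DD − V_G = 14.6 − 13.4 = 1.2 V, so V_ov = 1.2 − 0.63 = 0.57 V.
Assume saturation: I_D = ½ k_p V_ov² = 0.5 × 0.392 × 0.57² = 0.0637 mA, giving V_SD = V_DD − I_D R_D = 14.6 − 0.0637 × 162 = 4.28 V.
V_SD = 4.28 V ≥ V_ov = 0.57 V, confirming saturation.

I_D = 0.0637 mA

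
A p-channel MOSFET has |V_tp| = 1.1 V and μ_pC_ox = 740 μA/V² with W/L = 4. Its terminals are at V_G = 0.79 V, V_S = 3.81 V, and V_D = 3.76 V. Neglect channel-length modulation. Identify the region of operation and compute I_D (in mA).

Triode; I_D = 0.280 mA

V_SG = V_S − V_G = 3.81 − 0.79 = 3.02 V; V_SD = V_S − V_D = 3.81 − 3.76 = 0.05 V.
k_p = μ_pC_ox · (W/L) = 2.96 mA/V².
V_ov = V_SG − |V_tp| = 3.02 − 1.1 = 1.92 V.
Since V_SD = 0.05 V < V_ov = 1.92 V, the device is in the triode region.
I_D = k_p [V_ov · V_SD − ½ V_SD²] = 2.96 × [1.92 × 0.05 − 0.5 × 0.05²] = 0.28 mA.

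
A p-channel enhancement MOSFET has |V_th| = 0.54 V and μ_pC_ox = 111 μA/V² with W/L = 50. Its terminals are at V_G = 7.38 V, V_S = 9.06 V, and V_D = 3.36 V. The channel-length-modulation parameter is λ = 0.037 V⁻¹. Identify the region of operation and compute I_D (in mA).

V_SG = V_S − V_G = 9.06 − 7.38 = 1.68 V; V_SD = V_S − V_D = 9.06 − 3.36 = 5.7 V.
k_p = μ_pC_ox · (W/L) = 5.55 mA/V².
V_ov = V_SG − |V_th| = 1.68 − 0.54 = 1.14 V.
Since V_SD = 5.7 V ≥ V_ov = 1.14 V, the device is in saturation.
I_D = ½ k_p V_ov² (1 + λ V_SD) = 0.5 × 5.55 × 1.14² × (1 + 0.037 × 5.7) = 4.37 mA.

Saturation; I_D = 4.37 mA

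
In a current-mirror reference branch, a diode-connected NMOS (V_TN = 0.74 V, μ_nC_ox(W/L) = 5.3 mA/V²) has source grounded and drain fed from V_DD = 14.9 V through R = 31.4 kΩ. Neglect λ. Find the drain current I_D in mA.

I_D = 0.438 mA

With gate tied to drain, V_GS = V_DS ≥ V_GS − V_TN, so the device is in saturation.
KCL at the drain: ½ k_n (V_GS − V_TN)² = (V_DD − V_GS)/R.
Let x = V_GS − 0.74. Then 83.2 x² + x − 14.16 = 0, giving x = 0.407 V (positive root), so V_GS = 1.15 V.
I_D = (V_DD − V_GS)/R = (14.9 − 1.15) / 31.4 = 0.438 mA.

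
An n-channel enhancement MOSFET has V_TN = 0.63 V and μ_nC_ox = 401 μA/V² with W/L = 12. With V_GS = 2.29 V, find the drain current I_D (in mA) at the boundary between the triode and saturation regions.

I_D = 6.63 mA

At the boundary V_DS = V_ov = V_GS − V_TN = 2.29 − 0.63 = 1.66 V.
k_n = μ_nC_ox · (W/L) = 4.812 mA/V².
I_D = ½ k_n V_ov² = 0.5 × 4.812 × 1.66² = 6.63 mA.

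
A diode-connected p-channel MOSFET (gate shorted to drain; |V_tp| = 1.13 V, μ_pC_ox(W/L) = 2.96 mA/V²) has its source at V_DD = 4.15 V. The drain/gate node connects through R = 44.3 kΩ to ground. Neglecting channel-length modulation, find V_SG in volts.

V_SG = 1.34 V

With gate tied to drain, V_SG = V_SD ≥ V_SG − |V_tp|, so the device is in saturation.
KCL at the drain: ½ k_p (V_SG − |V_tp|)² = (V_DD − V_SG)/R.
Let x = V_SG − 1.13. Then 65.6 x² + x − 3.02 = 0, giving x = 0.207 V (positive root), so V_SG = 1.34 V.
I_D = (V_DD − V_SG)/R = (4.15 − 1.34) / 44.3 = 0.0635 mA.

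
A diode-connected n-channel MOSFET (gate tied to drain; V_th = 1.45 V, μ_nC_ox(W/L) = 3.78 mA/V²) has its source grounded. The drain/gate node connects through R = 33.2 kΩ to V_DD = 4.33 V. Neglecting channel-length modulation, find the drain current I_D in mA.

With gate tied to drain, V_GS = V_DS ≥ V_GS − V_th, so the device is in saturation.
KCL at the drain: ½ k_n (V_GS − V_th)² = (V_DD − V_GS)/R.
Let x = V_GS − 1.45. Then 62.7 x² + x − 2.88 = 0, giving x = 0.206 V (positive root), so V_GS = 1.66 V.
I_D = (V_DD − V_GS)/R = (4.33 − 1.66) / 33.2 = 0.0805 mA.

I_D = 0.0805 mA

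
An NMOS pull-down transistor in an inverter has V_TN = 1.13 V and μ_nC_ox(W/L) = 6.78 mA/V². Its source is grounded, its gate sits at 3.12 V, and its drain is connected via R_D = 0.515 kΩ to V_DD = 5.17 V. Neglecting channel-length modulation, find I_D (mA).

I_D = 8.51 mA

V_GS = V_G = 3.12 V, so V_ov = 3.12 − 1.13 = 1.99 V.
Assume saturation: I_D = ½ k_n V_ov² = 0.5 × 6.78 × 1.99² = 13.4 mA, giving V_DS = V_DD − I_D R_D = 5.17 − 13.4 × 0.515 = -1.74 V.
But -1.74 V < V_ov = 1.99 V, so the device is actually in triode.
In triode I_D = k_n[V_ov V_DS − ½ V_DS²] and I_D = (V_DD − V_DS)/R_D. Equating: 1.75 V_DS² − 7.948 V_DS + 5.17 = 0, giving V_DS = 0.786 V (the root below V_ov).
I_D = (5.17 − 0.786) / 0.515 = 8.51 mA.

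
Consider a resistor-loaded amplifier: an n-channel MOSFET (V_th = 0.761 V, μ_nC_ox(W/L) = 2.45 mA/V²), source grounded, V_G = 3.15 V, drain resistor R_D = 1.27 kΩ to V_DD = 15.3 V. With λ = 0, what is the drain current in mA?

I_D = 6.99 mA

V_GS = V_G = 3.15 V, so V_ov = 3.15 − 0.761 = 2.39 V.
Assume saturation: I_D = ½ k_n V_ov² = 0.5 × 2.45 × 2.39² = 6.99 mA, giving V_DS = V_DD − I_D R_D = 15.3 − 6.99 × 1.27 = 6.42 V.
V_DS = 6.42 V ≥ V_ov = 2.39 V, confirming saturation.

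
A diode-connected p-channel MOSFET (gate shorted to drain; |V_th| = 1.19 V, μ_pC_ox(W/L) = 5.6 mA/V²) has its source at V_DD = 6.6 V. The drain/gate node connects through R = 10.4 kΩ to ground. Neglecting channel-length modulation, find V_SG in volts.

With gate tied to drain, V_SG = V_SD ≥ V_SG − |V_th|, so the device is in saturation.
KCL at the drain: ½ k_p (V_SG − |V_th|)² = (V_DD − V_SG)/R.
Let x = V_SG − 1.19. Then 29.1 x² + x − 5.41 = 0, giving x = 0.414 V (positive root), so V_SG = 1.6 V.
I_D = (V_DD − V_SG)/R = (6.6 − 1.6) / 10.4 = 0.48 mA.

V_SG = 1.60 V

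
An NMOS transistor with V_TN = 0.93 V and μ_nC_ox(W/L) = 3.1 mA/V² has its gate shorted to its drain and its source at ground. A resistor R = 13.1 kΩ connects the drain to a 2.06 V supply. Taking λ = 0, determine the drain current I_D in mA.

With gate tied to drain, V_GS = V_DS ≥ V_GS − V_TN, so the device is in saturation.
KCL at the drain: ½ k_n (V_GS − V_TN)² = (V_DD − V_GS)/R.
Let x = V_GS − 0.93. Then 20.3 x² + x − 1.13 = 0, giving x = 0.213 V (positive root), so V_GS = 1.14 V.
I_D = (V_DD − V_GS)/R = (2.06 − 1.14) / 13.1 = 0.07 mA.

I_D = 0.0700 mA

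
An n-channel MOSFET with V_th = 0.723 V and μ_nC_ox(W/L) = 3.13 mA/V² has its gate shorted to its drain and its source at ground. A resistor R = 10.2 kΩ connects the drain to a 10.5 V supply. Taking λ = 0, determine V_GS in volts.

V_GS = 1.47 V

With gate tied to drain, V_GS = V_DS ≥ V_GS − V_th, so the device is in saturation.
KCL at the drain: ½ k_n (V_GS − V_th)² = (V_DD − V_GS)/R.
Let x = V_GS − 0.723. Then 16 x² + x − 9.777 = 0, giving x = 0.752 V (positive root), so V_GS = 1.47 V.
I_D = (V_DD − V_GS)/R = (10.5 − 1.47) / 10.2 = 0.885 mA.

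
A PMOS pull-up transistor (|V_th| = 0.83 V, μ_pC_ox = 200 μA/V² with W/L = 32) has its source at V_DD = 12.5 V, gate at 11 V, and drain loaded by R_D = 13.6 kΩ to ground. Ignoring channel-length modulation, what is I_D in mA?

I_D = 0.900 mA

V_SG = V_DD − V_G = 12.5 − 11 = 1.5 V, so V_ov = 1.5 − 0.83 = 0.67 V.
k_p = μ_pC_ox · (W/L) = 6.4 mA/V².
Assume saturation: I_D = ½ k_p V_ov² = 0.5 × 6.4 × 0.67² = 1.44 mA, giving V_SD = V_DD − I_D R_D = 12.5 − 1.44 × 13.6 = -7.04 V.
But -7.04 V < V_ov = 0.67 V, so the device is actually in triode.
In triode I_D = k_p[V_ov V_SD − ½ V_SD²] and I_D = (V_DD − V_SD)/R_D. Equating: 43.5 V_SD² − 59.32 V_SD + 12.5 = 0, giving V_SD = 0.261 V (the root below V_ov).
I_D = (12.5 − 0.261) / 13.6 = 0.9 mA.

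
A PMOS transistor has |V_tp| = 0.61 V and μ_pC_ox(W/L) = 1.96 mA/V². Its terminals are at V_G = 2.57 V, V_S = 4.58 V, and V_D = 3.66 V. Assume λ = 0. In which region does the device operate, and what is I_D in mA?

Triode; I_D = 1.70 mA

V_SG = V_S − V_G = 4.58 − 2.57 = 2.01 V; V_SD = V_S − V_D = 4.58 − 3.66 = 0.92 V.
V_ov = V_SG − |V_tp| = 2.01 − 0.61 = 1.4 V.
Since V_SD = 0.92 V < V_ov = 1.4 V, the device is in the triode region.
I_D = k_p [V_ov · V_SD − ½ V_SD²] = 1.96 × [1.4 × 0.92 − 0.5 × 0.92²] = 1.7 mA.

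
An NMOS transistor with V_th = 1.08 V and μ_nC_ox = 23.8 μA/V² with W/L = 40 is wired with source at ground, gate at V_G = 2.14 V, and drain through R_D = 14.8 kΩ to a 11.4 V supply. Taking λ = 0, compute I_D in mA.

V_GS = V_G = 2.14 V, so V_ov = 2.14 − 1.08 = 1.06 V.
k_n = μ_nC_ox · (W/L) = 0.952 mA/V².
Assume saturation: I_D = ½ k_n V_ov² = 0.5 × 0.952 × 1.06² = 0.535 mA, giving V_DS = V_DD − I_D R_D = 11.4 − 0.535 × 14.8 = 3.48 V.
V_DS = 3.48 V ≥ V_ov = 1.06 V, confirming saturation.

I_D = 0.535 mA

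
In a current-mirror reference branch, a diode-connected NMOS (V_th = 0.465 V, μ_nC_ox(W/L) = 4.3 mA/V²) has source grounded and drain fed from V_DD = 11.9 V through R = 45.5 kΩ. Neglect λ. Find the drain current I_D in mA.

With gate tied to drain, V_GS = V_DS ≥ V_GS − V_th, so the device is in saturation.
KCL at the drain: ½ k_n (V_GS − V_th)² = (V_DD − V_GS)/R.
Let x = V_GS − 0.465. Then 97.8 x² + x − 11.44 = 0, giving x = 0.337 V (positive root), so V_GS = 0.802 V.
I_D = (V_DD − V_GS)/R = (11.9 − 0.802) / 45.5 = 0.244 mA.

I_D = 0.244 mA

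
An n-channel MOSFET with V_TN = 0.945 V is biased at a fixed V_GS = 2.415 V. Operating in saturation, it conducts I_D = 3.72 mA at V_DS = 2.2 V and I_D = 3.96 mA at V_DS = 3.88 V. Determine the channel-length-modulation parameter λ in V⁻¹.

With V_GS fixed, I_D ∝ (1 + λ V_DS) in saturation, so I_D2/I_D1 = (1 + λ V_DS2)/(1 + λ V_DS1).
3.96/3.72 = 1.065 = (1 + 3.88 λ)/(1 + 2.2 λ).
Solving: λ (I_D1 V_DS2 − I_D2 V_DS1) = I_D2 − I_D1, so λ = (3.96 − 3.72) / (3.72 × 3.88 − 3.96 × 2.2) = 0.24 / 5.72 = 0.0419 V⁻¹.

λ = 0.0419 V⁻¹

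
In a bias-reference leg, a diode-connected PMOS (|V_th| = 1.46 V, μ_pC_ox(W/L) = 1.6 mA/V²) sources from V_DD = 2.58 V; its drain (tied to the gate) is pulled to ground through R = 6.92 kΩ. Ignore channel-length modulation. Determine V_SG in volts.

With gate tied to drain, V_SG = V_SD ≥ V_SG − |V_th|, so the device is in saturation.
KCL at the drain: ½ k_p (V_SG − |V_th|)² = (V_DD − V_SG)/R.
Let x = V_SG − 1.46. Then 5.54 x² + x − 1.12 = 0, giving x = 0.368 V (positive root), so V_SG = 1.83 V.
I_D = (V_DD − V_SG)/R = (2.58 − 1.83) / 6.92 = 0.109 mA.

V_SG = 1.83 V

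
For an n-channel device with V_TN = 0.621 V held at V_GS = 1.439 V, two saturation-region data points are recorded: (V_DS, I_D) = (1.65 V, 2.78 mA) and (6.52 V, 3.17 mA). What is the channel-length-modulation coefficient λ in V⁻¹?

λ = 0.0302 V⁻¹

With V_GS fixed, I_D ∝ (1 + λ V_DS) in saturation, so I_D2/I_D1 = (1 + λ V_DS2)/(1 + λ V_DS1).
3.17/2.78 = 1.14 = (1 + 6.52 λ)/(1 + 1.65 λ).
Solving: λ (I_D1 V_DS2 − I_D2 V_DS1) = I_D2 − I_D1, so λ = (3.17 − 2.78) / (2.78 × 6.52 − 3.17 × 1.65) = 0.39 / 12.9 = 0.0302 V⁻¹.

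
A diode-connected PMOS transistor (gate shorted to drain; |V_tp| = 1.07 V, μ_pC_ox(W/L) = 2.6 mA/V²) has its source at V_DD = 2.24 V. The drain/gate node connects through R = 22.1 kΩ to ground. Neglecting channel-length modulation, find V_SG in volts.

V_SG = 1.26 V

With gate tied to drain, V_SG = V_SD ≥ V_SG − |V_tp|, so the device is in saturation.
KCL at the drain: ½ k_p (V_SG − |V_tp|)² = (V_DD − V_SG)/R.
Let x = V_SG − 1.07. Then 28.7 x² + x − 1.17 = 0, giving x = 0.185 V (positive root), so V_SG = 1.26 V.
I_D = (V_DD − V_SG)/R = (2.24 − 1.26) / 22.1 = 0.0446 mA.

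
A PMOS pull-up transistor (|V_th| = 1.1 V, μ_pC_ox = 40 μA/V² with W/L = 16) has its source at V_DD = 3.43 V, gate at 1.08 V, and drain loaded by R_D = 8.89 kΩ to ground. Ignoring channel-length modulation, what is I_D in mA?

V_SG = V_DD − V_G = 3.43 − 1.08 = 2.35 V, so V_ov = 2.35 − 1.1 = 1.25 V.
k_p = μ_pC_ox · (W/L) = 0.64 mA/V².
Assume saturation: I_D = ½ k_p V_ov² = 0.5 × 0.64 × 1.25² = 0.5 mA, giving V_SD = V_DD − I_D R_D = 3.43 − 0.5 × 8.89 = -1.02 V.
But -1.02 V < V_ov = 1.25 V, so the device is actually in triode.
In triode I_D = k_p[V_ov V_SD − ½ V_SD²] and I_D = (V_DD − V_SD)/R_D. Equating: 2.84 V_SD² − 8.112 V_SD + 3.43 = 0, giving V_SD = 0.516 V (the root below V_ov).
I_D = (3.43 − 0.516) / 8.89 = 0.328 mA.

I_D = 0.328 mA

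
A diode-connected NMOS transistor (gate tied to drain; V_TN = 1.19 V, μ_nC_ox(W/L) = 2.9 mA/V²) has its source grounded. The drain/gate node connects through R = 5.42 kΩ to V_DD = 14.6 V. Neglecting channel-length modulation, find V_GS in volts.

V_GS = 2.43 V

With gate tied to drain, V_GS = V_DS ≥ V_GS − V_TN, so the device is in saturation.
KCL at the drain: ½ k_n (V_GS − V_TN)² = (V_DD − V_GS)/R.
Let x = V_GS − 1.19. Then 7.86 x² + x − 13.41 = 0, giving x = 1.24 V (positive root), so V_GS = 2.43 V.
I_D = (V_DD − V_GS)/R = (14.6 − 2.43) / 5.42 = 2.24 mA.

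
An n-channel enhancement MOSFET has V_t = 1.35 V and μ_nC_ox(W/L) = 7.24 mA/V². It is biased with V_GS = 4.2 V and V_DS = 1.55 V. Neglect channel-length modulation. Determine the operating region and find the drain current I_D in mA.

Triode; I_D = 23.3 mA

V_ov = V_GS − V_t = 4.2 − 1.35 = 2.85 V.
Since V_DS = 1.55 V < V_ov = 2.85 V, the device is in the triode region.
I_D = k_n [V_ov · V_DS − ½ V_DS²] = 7.24 × [2.85 × 1.55 − 0.5 × 1.55²] = 23.3 mA.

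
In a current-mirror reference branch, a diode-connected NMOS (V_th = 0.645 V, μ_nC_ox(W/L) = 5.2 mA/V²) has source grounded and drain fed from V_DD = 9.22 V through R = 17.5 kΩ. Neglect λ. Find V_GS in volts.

V_GS = 1.07 V

With gate tied to drain, V_GS = V_DS ≥ V_GS − V_th, so the device is in saturation.
KCL at the drain: ½ k_n (V_GS − V_th)² = (V_DD − V_GS)/R.
Let x = V_GS − 0.645. Then 45.5 x² + x − 8.575 = 0, giving x = 0.423 V (positive root), so V_GS = 1.07 V.
I_D = (V_DD − V_GS)/R = (9.22 − 1.07) / 17.5 = 0.466 mA.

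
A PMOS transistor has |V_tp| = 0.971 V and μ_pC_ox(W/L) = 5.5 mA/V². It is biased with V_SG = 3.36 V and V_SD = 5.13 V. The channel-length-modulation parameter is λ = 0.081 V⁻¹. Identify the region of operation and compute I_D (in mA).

V_ov = V_SG − |V_tp| = 3.36 − 0.971 = 2.39 V.
Since V_SD = 5.13 V ≥ V_ov = 2.39 V, the device is in saturation.
I_D = ½ k_p V_ov² (1 + λ V_SD) = 0.5 × 5.5 × 2.39² × (1 + 0.081 × 5.13) = 22.2 mA.

Saturation; I_D = 22.2 mA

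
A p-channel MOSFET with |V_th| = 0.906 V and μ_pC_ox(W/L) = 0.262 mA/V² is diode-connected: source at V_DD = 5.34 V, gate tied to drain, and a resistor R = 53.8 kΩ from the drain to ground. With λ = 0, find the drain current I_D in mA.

With gate tied to drain, V_SG = V_SD ≥ V_SG − |V_th|, so the device is in saturation.
KCL at the drain: ½ k_p (V_SG − |V_th|)² = (V_DD − V_SG)/R.
Let x = V_SG − 0.906. Then 7.05 x² + x − 4.434 = 0, giving x = 0.725 V (positive root), so V_SG = 1.63 V.
I_D = (V_DD − V_SG)/R = (5.34 − 1.63) / 53.8 = 0.0689 mA.

I_D = 0.0689 mA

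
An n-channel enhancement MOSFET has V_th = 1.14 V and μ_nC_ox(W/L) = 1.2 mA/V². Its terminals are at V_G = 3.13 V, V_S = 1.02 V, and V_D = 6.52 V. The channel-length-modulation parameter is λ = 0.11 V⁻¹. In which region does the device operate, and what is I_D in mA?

Saturation; I_D = 0.906 mA

V_GS = V_G − V_S = 3.13 − 1.02 = 2.11 V; V_DS = V_D − V_S = 6.52 − 1.02 = 5.5 V.
V_ov = V_GS − V_th = 2.11 − 1.14 = 0.97 V.
Since V_DS = 5.5 V ≥ V_ov = 0.97 V, the device is in saturation.
I_D = ½ k_n V_ov² (1 + λ V_DS) = 0.5 × 1.2 × 0.97² × (1 + 0.11 × 5.5) = 0.906 mA.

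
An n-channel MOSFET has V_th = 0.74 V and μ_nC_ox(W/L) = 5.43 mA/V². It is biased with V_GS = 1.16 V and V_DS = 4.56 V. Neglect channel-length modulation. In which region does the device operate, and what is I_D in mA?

Saturation; I_D = 0.479 mA

V_ov = V_GS − V_th = 1.16 − 0.74 = 0.42 V.
Since V_DS = 4.56 V ≥ V_ov = 0.42 V, the device is in saturation.
I_D = ½ k_n V_ov² = 0.5 × 5.43 × 0.42² = 0.479 mA.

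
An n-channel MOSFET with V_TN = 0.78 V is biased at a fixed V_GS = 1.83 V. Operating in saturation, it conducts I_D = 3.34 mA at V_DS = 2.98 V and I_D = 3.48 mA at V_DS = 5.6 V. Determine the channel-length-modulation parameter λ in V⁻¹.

λ = 0.0168 V⁻¹

With V_GS fixed, I_D ∝ (1 + λ V_DS) in saturation, so I_D2/I_D1 = (1 + λ V_DS2)/(1 + λ V_DS1).
3.48/3.34 = 1.042 = (1 + 5.6 λ)/(1 + 2.98 λ).
Solving: λ (I_D1 V_DS2 − I_D2 V_DS1) = I_D2 − I_D1, so λ = (3.48 − 3.34) / (3.34 × 5.6 − 3.48 × 2.98) = 0.14 / 8.33 = 0.0168 V⁻¹.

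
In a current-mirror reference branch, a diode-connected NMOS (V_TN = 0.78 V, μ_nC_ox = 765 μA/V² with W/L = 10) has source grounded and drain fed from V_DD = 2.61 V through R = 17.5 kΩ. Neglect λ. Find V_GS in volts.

With gate tied to drain, V_GS = V_DS ≥ V_GS − V_TN, so the device is in saturation.
k_n = μ_nC_ox · (W/L) = 7.65 mA/V².
KCL at the drain: ½ k_n (V_GS − V_TN)² = (V_DD − V_GS)/R.
Let x = V_GS − 0.78. Then 66.9 x² + x − 1.83 = 0, giving x = 0.158 V (positive root), so V_GS = 0.938 V.
I_D = (V_DD − V_GS)/R = (2.61 − 0.938) / 17.5 = 0.0955 mA.

V_GS = 0.938 V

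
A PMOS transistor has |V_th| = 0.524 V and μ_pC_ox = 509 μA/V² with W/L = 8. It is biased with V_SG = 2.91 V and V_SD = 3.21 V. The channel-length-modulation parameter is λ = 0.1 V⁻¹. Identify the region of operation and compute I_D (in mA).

k_p = μ_pC_ox · (W/L) = 4.072 mA/V².
V_ov = V_SG − |V_th| = 2.91 − 0.524 = 2.39 V.
Since V_SD = 3.21 V ≥ V_ov = 2.39 V, the device is in saturation.
I_D = ½ k_p V_ov² (1 + λ V_SD) = 0.5 × 4.072 × 2.39² × (1 + 0.1 × 3.21) = 15.3 mA.

Saturation; I_D = 15.3 mA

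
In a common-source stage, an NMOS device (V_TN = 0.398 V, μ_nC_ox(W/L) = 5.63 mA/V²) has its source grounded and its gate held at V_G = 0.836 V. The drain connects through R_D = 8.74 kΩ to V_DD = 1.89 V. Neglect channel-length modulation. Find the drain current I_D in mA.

V_GS = V_G = 0.836 V, so V_ov = 0.836 − 0.398 = 0.438 V.
Assume saturation: I_D = ½ k_n V_ov² = 0.5 × 5.63 × 0.438² = 0.54 mA, giving V_DS = V_DD − I_D R_D = 1.89 − 0.54 × 8.74 = -2.83 V.
But -2.83 V < V_ov = 0.438 V, so the device is actually in triode.
In triode I_D = k_n[V_ov V_DS − ½ V_DS²] and I_D = (V_DD − V_DS)/R_D. Equating: 24.6 V_DS² − 22.55 V_DS + 1.89 = 0, giving V_DS = 0.0933 V (the root below V_ov).
I_D = (1.89 − 0.0933) / 8.74 = 0.206 mA.

I_D = 0.206 mA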